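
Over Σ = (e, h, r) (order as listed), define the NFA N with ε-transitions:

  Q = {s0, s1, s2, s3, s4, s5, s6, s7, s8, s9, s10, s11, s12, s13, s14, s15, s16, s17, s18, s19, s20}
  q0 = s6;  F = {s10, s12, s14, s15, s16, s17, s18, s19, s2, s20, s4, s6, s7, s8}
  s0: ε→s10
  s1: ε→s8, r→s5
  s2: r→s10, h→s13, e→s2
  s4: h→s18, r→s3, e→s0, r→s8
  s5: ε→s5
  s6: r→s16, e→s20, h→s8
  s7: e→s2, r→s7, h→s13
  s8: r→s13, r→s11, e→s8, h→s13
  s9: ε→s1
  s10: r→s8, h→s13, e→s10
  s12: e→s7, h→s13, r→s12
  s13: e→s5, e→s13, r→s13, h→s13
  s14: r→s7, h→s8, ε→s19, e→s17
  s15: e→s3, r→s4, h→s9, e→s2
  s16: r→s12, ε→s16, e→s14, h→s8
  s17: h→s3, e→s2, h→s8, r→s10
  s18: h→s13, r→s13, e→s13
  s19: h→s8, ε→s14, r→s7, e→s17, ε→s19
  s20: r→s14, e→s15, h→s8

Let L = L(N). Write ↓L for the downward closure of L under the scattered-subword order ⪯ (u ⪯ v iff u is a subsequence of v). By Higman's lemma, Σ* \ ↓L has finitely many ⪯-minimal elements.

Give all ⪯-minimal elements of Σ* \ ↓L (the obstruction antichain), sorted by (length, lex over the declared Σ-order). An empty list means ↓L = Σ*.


Antichain: [hh, hr, rrh, eeeh, eerhe, eerrr].

|Q|=21, |F|=14, |δ|=59 (8 ε).
min D↑ (14 st, q0=0, F={6}): 0:e→1,h→2,r→3 1:e→4,h→2,r→5 2:e→2,h→6,r→6 3:e→5,h→2,r→7 4:e→8,h→2,r→9 5:e→10,h→2,r→11 6:e→6,h→6,r→6 7:e→11,h→6,r→7 8:e→8,h→6,r→12 9:e→12,h→13,r→2 10:e→8,h→2,r→12 11:e→8,h→6,r→11 12:e→12,h→6,r→2 13:e→6,h→6,r→6 (ε-aug+det+¬).
'hh': |S_i|=[21, 8, 2] end={s13,s5} rej; 2/2 single-dels accept.
'hr': run [21, 8, 3] end={s11,s13,s5} ∉↓L; 2/2 del acc.
'rrh': |S_i|=[21, 16, 9, 2] end={s13,s5} — reject; 3/3 single-dels accept.
'eeeh': run [21, 18, 14, 8, 2] end={s13,s5} — reject; 4/4 deletions ∈↓L.
'eerhe': |S_i|=[21, 18, 14, 9, 3, 2] end={s13,s5} — reject; 5/5 single-dels accept.
'eerrr': N↓-sim [21, 18, 14, 9, 5, 3] end={s11,s13,s5} rej; 5/5 single-dels accept.
6 words, ⪯-incomp.


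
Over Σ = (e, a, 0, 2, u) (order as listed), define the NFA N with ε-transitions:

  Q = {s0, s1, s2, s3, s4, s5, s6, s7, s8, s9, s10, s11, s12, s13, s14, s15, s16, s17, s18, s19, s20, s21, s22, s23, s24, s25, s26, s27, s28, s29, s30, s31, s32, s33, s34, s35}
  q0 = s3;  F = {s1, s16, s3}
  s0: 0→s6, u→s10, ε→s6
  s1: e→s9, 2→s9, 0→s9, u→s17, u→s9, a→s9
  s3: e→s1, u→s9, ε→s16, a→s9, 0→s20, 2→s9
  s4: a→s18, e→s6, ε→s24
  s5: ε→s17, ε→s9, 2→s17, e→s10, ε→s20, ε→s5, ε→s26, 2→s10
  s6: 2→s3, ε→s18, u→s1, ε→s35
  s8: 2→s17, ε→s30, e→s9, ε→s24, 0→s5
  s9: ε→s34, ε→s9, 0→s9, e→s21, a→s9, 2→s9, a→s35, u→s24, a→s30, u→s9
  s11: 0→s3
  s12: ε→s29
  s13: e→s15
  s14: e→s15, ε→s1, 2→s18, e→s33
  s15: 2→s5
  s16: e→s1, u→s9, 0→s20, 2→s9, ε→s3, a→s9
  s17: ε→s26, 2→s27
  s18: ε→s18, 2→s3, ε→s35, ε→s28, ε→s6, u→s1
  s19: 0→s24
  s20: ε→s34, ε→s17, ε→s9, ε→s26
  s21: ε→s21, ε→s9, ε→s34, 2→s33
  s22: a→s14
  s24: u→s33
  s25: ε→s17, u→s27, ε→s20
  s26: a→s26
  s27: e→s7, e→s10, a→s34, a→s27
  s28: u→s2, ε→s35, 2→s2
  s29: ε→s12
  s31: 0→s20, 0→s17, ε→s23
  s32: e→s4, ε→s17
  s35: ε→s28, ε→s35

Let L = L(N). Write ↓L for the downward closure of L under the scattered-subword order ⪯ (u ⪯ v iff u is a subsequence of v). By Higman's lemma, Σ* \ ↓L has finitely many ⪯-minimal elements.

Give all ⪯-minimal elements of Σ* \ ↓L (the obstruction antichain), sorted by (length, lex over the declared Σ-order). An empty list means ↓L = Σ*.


Antichain: [a, 0, 2, u, ee].

|Q|=36, |F|=3, |δ|=97 (37 ε).
min D↑ (3 st, q0=0, F={2}): 0:e→1,a→2,0→2,2→2,u→2 1:e→2,a→2,0→2,2→2,u→2 2:e→2,a→2,0→2,2→2,u→2 [Hopcroft].
'a': |S_i|=[18, 13] end={s10,s2,s21,s24,s26,s27,s28,s30,s33,s34,s35,s7,…} rej; 1/1 deletions ∈↓L.
'0': N↓-sim [18, 15] end={s10,s17,s2,s20,s21,s24,s26,s27,s28,s30,s33,s34,…} — reject; 1/1 deletions ∈↓L.
'2': N↓-sim [18, 12] end={s10,s2,s21,s24,s27,s28,s30,s33,s34,s35,s7,s9} — reject; 1/1 single-dels accept.
'u': |S_i|=[18, 14] end={s10,s17,s2,s21,s24,s26,s27,s28,s30,s33,s34,s35,…} ∉↓L; 1/1 deletions ∈↓L.
'ee': run [18, 15, 11] end={s10,s2,s21,s24,s28,s30,s33,s34,s35,s7,s9} ∉↓L; 2/2 single-dels accept.
5 words, ⪯-incomp.


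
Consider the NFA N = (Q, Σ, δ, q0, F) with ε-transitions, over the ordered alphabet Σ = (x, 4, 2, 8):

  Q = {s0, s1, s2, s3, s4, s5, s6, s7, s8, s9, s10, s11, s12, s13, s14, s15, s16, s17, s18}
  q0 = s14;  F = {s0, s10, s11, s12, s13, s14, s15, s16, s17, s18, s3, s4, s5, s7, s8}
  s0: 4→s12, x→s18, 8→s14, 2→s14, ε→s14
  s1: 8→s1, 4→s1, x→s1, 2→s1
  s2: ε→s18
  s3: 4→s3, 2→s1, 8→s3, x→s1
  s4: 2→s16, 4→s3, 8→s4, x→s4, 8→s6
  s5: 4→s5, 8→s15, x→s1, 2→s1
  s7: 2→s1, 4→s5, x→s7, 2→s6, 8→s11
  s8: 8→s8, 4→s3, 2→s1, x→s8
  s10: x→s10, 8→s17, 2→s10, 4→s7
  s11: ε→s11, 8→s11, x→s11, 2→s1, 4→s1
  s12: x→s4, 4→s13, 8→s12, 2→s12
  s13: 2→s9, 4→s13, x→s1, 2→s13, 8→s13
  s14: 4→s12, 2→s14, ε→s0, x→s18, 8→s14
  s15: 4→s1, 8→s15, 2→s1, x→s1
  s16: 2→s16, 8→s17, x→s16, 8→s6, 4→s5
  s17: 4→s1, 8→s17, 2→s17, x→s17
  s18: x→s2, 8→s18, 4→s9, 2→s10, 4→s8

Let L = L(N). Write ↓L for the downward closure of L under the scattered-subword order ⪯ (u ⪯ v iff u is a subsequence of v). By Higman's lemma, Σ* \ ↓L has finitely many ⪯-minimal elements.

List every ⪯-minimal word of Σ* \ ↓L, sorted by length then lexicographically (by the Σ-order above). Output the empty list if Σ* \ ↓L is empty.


Antichain: [x42, 44x, x284].

|Q|=19, |F|=15, |δ|=73 (4 ε).
min D↑ (15 st, q0=0, F={8}): 0:x→1,4→2,2→0,8→0 1:x→1,4→3,2→4,8→1 2:x→5,4→6,2→2,8→2 3:x→3,4→7,2→8,8→3 4:x→4,4→9,2→4,8→10 5:x→5,4→7,2→11,8→5 6:x→8,4→6,2→6,8→6 7:x→8,4→7,2→8,8→7 8:x→8,4→8,2→8,8→8 9:x→9,4→12,2→8,8→13 10:x→10,4→8,2→10,8→10 11:x→11,4→12,2→11,8→10 12:x→8,4→12,2→8,8→14 13:x→13,4→8,2→8,8→13 14:x→8,4→8,2→8,8→14 [Hopcroft].
'x42': run [19, 15, 9, 2] end={s1,s6} — reject; 3/3 deletions ∈↓L.
'44x': |S_i|=[19, 14, 6, 1] end={s1} — reject; 3/3 del acc.
'x284': N↓-sim [19, 15, 9, 5, 1] end={s1} — reject; 4/4 single-dels accept.
3 minimals (antichain).


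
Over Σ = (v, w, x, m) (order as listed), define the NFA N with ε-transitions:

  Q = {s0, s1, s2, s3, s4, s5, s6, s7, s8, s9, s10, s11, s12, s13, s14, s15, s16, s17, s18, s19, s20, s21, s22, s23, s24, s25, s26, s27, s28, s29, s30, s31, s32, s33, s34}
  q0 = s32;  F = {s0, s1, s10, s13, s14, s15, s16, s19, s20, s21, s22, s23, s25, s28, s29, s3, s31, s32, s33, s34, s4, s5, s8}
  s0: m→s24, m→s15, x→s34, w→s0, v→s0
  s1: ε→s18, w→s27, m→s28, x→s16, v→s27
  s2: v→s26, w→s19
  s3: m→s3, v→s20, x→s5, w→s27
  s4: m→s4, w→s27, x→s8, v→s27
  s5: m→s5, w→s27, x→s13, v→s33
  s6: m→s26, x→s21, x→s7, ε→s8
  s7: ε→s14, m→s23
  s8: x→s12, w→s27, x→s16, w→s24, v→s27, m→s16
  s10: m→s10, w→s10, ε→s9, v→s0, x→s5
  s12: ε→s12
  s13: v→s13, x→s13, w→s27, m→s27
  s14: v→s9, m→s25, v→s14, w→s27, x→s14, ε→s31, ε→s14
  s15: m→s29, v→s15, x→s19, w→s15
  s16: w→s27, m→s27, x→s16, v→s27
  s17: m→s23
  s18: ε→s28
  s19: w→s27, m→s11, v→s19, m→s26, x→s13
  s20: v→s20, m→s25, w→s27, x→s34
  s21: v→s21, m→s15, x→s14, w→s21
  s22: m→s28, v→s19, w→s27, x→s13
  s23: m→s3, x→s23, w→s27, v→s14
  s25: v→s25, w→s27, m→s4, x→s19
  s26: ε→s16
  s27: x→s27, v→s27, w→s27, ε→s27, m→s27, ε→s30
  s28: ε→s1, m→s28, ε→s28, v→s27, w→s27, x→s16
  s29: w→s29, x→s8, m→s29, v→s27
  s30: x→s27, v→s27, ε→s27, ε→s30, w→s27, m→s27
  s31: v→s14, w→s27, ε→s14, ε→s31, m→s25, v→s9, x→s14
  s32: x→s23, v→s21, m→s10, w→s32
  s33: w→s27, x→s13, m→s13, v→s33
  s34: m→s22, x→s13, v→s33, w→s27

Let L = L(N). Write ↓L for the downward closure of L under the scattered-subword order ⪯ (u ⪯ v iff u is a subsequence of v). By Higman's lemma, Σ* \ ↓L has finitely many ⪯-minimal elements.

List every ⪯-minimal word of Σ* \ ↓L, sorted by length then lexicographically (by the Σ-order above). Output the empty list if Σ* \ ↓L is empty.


|Q|=35, |F|=23, |δ|=130 (17 ε).
min D↑ (22 st, q0=0, F={6}): 0:v→1,w→0,x→2,m→3 1:v→1,w→1,x→4,m→5 2:v→4,w→6,x→2,m→7 3:v→8,w→3,x→9,m→3 4:v→4,w→6,x→4,m→10 5:v→5,w→5,x→11,m→12 6:v→6,w→6,x→6,m→6 7:v→13,w→6,x→9,m→7 8:v→8,w→8,x→14,m→5 9:v→15,w→6,x→16,m→9 10:v→10,w→6,x→11,m→17 11:v→11,w→6,x→16,m→18 12:v→6,w→12,x→19,m→12 13:v→13,w→6,x→14,m→10 14:v→15,w→6,x→16,m→20 15:v→15,w→6,x→16,m→16 16:v→16,w→6,x→16,m→6 17:v→6,w→6,x→19,m→17 18:v→6,w→6,x→18,m→6 19:v→6,w→6,x→18,m→18 20:v→11,w→6,x→16,m→21 21:v→6,w→6,x→18,m→21 (ε-aug+det+¬).
'xw': N↓-sim [31, 25, 3] end={s24,s27,s30} — reject; 2/2 single-dels accept.
'vmmv': run [31, 26, 18, 13, 2] end={s27,s30} ∉↓L; 4/4 single-dels accept.
'mxxm': run [31, 26, 17, 5, 2] end={s27,s30} ∉↓L; 4/4 deletions ∈↓L.
'vmxmm': N↓-sim [31, 26, 18, 10, 5, 2] end={s27,s30} rej; 5/5 single-dels accept.
'mxvmm': N↓-sim [31, 26, 17, 8, 6, 2] end={s27,s30} — reject; 5/5 del acc.
5 obstructions.

min(Σ*\↓L) = [xw, vmmv, mxxm, vmxmm, mxvmm].


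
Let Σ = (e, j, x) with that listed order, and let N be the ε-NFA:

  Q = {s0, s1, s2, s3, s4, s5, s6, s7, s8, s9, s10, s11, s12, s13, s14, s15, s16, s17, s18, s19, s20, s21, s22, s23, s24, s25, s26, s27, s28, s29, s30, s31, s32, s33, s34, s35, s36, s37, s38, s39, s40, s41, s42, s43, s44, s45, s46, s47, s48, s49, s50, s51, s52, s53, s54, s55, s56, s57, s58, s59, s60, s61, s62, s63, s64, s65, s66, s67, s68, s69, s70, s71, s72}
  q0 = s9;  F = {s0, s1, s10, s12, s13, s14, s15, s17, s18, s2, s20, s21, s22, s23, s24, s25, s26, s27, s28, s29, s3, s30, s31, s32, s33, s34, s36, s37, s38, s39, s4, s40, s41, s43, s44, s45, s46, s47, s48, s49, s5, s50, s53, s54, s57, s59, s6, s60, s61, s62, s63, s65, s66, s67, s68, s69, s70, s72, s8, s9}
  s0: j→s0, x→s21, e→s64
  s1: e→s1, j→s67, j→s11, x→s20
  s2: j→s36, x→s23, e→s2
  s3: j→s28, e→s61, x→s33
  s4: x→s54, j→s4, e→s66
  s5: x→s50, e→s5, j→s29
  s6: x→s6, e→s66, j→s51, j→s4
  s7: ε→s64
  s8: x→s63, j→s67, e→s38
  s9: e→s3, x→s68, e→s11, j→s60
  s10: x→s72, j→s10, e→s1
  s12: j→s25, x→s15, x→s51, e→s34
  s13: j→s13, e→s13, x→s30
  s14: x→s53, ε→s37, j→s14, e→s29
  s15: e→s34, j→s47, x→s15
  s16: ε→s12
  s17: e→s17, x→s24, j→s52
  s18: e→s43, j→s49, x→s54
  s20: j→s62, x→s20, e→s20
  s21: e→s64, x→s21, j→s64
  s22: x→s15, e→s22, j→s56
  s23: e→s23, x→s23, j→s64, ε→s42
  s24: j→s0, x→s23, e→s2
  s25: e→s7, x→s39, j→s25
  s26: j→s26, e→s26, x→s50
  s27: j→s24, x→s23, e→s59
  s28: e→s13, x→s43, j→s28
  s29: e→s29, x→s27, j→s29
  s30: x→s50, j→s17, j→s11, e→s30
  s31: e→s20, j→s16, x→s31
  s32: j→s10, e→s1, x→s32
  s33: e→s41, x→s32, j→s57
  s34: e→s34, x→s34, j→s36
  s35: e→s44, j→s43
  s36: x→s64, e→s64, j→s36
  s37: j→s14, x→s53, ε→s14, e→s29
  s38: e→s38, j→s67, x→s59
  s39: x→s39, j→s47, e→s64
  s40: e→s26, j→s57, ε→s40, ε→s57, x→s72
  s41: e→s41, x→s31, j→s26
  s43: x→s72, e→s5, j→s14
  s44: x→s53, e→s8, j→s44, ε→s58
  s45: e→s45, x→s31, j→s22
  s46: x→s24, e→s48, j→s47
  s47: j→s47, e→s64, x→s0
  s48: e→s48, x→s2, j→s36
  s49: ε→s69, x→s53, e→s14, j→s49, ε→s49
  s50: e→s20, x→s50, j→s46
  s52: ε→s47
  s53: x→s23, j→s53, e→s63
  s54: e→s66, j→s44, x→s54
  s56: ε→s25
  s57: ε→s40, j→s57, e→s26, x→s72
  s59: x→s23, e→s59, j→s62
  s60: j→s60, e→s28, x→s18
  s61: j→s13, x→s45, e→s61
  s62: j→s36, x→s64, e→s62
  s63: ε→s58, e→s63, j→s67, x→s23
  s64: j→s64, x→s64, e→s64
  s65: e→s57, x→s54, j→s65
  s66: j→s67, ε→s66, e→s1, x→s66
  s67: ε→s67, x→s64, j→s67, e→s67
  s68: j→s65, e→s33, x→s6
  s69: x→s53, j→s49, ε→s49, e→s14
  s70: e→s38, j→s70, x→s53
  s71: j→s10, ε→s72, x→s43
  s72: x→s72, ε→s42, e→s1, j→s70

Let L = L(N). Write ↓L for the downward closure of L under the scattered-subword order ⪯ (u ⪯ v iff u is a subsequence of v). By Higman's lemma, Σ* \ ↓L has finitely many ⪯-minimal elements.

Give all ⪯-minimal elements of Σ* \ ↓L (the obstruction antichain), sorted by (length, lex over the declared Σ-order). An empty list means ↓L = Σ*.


A = [xxejx, eexjje, jxjxxj].

|Q|=73, |F|=60, |δ|=211 (19 ε).
min D↑ (58 st, q0=0, F={43}): 0:e→1,j→2,x→3 1:e→4,j→5,x→6 2:e→5,j→2,x→7 3:e→6,j→8,x→9 4:e→4,j→10,x→11 5:e→10,j→5,x→12 6:e→13,j→14,x→15 7:e→12,j→16,x→17 8:e→14,j→8,x→17 9:e→18,j→19,x→9 10:e→10,j→10,x→20 11:e→11,j→21,x→22 12:e→23,j→24,x→25 13:e→13,j→26,x→22 14:e→26,j→14,x→25 15:e→27,j→28,x→15 16:e→24,j→16,x→29 17:e→18,j→30,x→17 18:e→27,j→31,x→18 19:e→18,j→19,x→17 20:e→20,j→32,x→33 21:e→21,j→34,x→35 22:e→36,j→37,x→22 23:e→23,j→38,x→33 24:e→38,j→24,x→29 25:e→27,j→39,x→25 26:e→26,j→26,x→33 27:e→27,j→31,x→36 28:e→27,j→28,x→25 29:e→40,j→29,x→41 30:e→42,j→30,x→29 31:e→31,j→31,x→43 32:e→32,j→44,x→45 33:e→36,j→46,x→33 34:e→43,j→34,x→47 35:e→48,j→44,x→35 36:e→36,j→49,x→36 37:e→48,j→34,x→35 38:e→38,j→38,x→50 39:e→51,j→39,x→29 40:e→40,j→31,x→41 41:e→41,j→43,x→41 42:e→51,j→31,x→40 43:e→43,j→43,x→43 44:e→43,j→44,x→52 45:e→53,j→52,x→41 46:e→54,j→44,x→45 47:e→43,j→44,x→47 48:e→48,j→55,x→48 49:e→49,j→55,x→43 50:e→56,j→45,x→41 51:e→51,j→31,x→56 52:e→43,j→52,x→57 53:e→53,j→55,x→41 54:e→54,j→55,x→53 55:e→43,j→55,x→43 56:e→56,j→49,x→41 57:e→43,j→43,x→57 (ε-aug+det+¬).
'xxejx': run [69, 63, 42, 19, 5, 1] end={s64} ∉↓L; 5/5 single-dels accept.
'eexjje': |S_i|=[69, 58, 43, 32, 25, 10, 2] end={s64,s7} — reject; 6/6 del acc.
'jxjxxj': |S_i|=[69, 59, 44, 30, 15, 4, 1] end={s64} — reject; 6/6 del acc.
3 obstructions.


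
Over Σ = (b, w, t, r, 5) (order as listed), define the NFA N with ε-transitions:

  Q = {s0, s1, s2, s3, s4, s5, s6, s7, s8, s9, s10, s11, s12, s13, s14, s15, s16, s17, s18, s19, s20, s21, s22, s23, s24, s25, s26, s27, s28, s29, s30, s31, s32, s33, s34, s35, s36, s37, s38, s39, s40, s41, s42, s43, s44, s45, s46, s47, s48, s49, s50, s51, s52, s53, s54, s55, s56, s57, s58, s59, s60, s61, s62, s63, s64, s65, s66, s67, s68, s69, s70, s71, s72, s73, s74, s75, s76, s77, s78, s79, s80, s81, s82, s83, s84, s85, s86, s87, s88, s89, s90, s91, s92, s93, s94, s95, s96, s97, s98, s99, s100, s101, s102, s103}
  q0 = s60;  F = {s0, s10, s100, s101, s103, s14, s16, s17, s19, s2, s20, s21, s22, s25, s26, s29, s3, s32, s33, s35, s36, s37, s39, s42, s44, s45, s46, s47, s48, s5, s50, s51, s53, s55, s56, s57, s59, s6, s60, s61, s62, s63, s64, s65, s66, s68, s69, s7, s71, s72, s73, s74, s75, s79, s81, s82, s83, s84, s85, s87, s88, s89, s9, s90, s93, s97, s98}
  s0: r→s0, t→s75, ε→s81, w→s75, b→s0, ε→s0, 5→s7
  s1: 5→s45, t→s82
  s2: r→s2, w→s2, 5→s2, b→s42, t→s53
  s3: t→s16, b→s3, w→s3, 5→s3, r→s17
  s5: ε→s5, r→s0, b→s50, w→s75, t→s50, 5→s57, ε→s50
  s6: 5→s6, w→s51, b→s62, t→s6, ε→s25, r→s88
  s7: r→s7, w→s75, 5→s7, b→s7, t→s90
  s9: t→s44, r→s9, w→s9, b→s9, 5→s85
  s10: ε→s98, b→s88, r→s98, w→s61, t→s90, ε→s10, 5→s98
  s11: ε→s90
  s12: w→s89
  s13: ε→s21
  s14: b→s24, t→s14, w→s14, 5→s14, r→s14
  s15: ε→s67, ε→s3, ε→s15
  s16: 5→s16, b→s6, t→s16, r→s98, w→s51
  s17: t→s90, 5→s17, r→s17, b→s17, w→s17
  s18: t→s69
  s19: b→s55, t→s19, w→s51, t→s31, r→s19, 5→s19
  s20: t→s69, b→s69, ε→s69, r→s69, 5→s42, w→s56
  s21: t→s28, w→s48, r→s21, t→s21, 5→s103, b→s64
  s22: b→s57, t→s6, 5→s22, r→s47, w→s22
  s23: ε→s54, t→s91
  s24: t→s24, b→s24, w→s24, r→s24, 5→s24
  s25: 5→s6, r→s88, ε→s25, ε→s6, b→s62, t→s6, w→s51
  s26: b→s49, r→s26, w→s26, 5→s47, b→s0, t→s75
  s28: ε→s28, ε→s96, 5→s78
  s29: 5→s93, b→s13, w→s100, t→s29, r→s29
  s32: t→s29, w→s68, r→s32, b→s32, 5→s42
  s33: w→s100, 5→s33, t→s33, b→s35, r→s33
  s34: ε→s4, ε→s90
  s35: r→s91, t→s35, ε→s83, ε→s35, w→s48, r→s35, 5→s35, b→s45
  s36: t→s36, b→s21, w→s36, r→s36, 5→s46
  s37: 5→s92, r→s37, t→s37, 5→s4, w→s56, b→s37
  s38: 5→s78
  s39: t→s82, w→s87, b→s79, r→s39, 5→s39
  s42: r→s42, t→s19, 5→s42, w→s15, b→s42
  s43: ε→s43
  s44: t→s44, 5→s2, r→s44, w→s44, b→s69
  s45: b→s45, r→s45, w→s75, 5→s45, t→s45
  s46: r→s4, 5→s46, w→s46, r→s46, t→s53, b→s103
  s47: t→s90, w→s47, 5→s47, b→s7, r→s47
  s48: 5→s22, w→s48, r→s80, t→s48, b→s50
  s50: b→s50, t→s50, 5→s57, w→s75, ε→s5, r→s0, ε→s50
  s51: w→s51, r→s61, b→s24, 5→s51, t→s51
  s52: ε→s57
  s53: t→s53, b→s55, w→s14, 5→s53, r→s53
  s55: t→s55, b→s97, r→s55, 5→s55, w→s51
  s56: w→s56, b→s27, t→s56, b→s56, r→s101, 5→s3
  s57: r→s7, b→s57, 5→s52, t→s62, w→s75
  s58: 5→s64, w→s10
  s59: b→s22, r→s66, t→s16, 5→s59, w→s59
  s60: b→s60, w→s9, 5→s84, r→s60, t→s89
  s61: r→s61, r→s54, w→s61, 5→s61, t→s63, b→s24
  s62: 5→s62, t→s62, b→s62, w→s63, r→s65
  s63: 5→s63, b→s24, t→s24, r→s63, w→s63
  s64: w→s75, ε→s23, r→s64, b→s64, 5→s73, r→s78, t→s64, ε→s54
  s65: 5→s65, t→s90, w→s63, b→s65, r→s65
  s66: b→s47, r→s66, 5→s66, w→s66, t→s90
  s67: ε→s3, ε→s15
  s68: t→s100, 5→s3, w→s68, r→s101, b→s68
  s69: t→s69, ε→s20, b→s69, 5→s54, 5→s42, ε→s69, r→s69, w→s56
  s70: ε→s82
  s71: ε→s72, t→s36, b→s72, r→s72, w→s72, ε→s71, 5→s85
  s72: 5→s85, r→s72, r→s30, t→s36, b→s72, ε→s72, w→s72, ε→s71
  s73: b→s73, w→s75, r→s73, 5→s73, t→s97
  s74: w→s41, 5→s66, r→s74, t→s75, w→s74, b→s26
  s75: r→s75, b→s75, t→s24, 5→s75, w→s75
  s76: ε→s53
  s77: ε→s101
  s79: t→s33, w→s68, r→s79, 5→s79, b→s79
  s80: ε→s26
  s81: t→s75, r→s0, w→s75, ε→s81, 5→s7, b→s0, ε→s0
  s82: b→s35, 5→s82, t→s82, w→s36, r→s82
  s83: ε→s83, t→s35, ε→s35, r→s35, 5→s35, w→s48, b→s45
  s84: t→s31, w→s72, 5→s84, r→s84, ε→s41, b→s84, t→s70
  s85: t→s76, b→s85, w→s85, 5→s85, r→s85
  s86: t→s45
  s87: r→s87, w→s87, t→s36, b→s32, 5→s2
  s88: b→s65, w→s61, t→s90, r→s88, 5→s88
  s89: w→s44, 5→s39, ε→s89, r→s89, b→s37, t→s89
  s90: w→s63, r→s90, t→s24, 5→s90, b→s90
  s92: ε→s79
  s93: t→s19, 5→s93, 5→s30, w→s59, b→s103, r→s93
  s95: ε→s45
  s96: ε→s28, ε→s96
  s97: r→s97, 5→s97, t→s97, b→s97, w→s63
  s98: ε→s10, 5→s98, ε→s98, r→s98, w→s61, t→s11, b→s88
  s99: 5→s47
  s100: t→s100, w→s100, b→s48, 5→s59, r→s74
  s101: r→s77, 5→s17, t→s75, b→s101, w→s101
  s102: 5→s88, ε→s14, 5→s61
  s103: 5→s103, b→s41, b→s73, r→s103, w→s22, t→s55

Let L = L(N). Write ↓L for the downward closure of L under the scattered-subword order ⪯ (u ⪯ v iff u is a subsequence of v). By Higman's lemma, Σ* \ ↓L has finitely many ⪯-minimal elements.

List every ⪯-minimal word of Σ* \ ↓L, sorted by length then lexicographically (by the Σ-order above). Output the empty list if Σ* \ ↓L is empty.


|Q|=104, |F|=67, |δ|=421 (53 ε).
min D↑ (61 st, q0=0, F={33}): 0:b→0,w→1,t→2,r→0,5→3 1:b→1,w→1,t→4,r→1,5→5 2:b→6,w→4,t→2,r→2,5→7 3:b→3,w→8,t→9,r→3,5→3 4:b→10,w→4,t→4,r→4,5→11 5:b→5,w→5,t→12,r→5,5→5 6:b→6,w→13,t→6,r→6,5→14 7:b→14,w→15,t→9,r→7,5→7 8:b→8,w→8,t→16,r→8,5→5 9:b→17,w→16,t→9,r→9,5→9 10:b→10,w→13,t→10,r→10,5→18 11:b→18,w→11,t→12,r→11,5→11 12:b→19,w→20,t→12,r→12,5→12 13:b→13,w→13,t→13,r→21,5→22 14:b→14,w→23,t→24,r→14,5→14 15:b→25,w→15,t→16,r→15,5→11 16:b→26,w→16,t→16,r→16,5→27 17:b→28,w→29,t→17,r→17,5→17 18:b→18,w→22,t→30,r→18,5→18 19:b→31,w→32,t→19,r→19,5→19 20:b→33,w→20,t→20,r→20,5→20 21:b→21,w→21,t→34,r→21,5→35 22:b→22,w→22,t→36,r→35,5→22 23:b→23,w→23,t→37,r→21,5→22 24:b→17,w→37,t→24,r→24,5→24 25:b→25,w→23,t→38,r→25,5→18 26:b→39,w→29,t→26,r→26,5→40 27:b→40,w→27,t→12,r→27,5→27 28:b→28,w→34,t→28,r→28,5→28 29:b→41,w→29,t→29,r→42,5→43 30:b→19,w→32,t→30,r→30,5→30 31:b→31,w→44,t→31,r→31,5→31 32:b→33,w→32,t→32,r→45,5→32 33:b→33,w→33,t→33,r→33,5→33 34:b→34,w→34,t→33,r→34,5→34 35:b→35,w→35,t→46,r→35,5→35 36:b→47,w→32,t→36,r→48,5→36 37:b→29,w→37,t→37,r→49,5→50 38:b→26,w→37,t→38,r→38,5→51 39:b→39,w→34,t→39,r→39,5→52 40:b→52,w→43,t→19,r→40,5→40 41:b→41,w→34,t→41,r→53,5→54 42:b→53,w→42,t→34,r→42,5→55 43:b→54,w→43,t→47,r→55,5→43 44:b→33,w→44,t→33,r→44,5→44 45:b→33,w→45,t→44,r→45,5→45 46:b→46,w→44,t→33,r→46,5→46 47:b→56,w→32,t→47,r→57,5→47 48:b→57,w→45,t→46,r→48,5→48 49:b→42,w→49,t→34,r→49,5→58 50:b→43,w→50,t→36,r→58,5→50 51:b→40,w→50,t→30,r→51,5→51 52:b→52,w→34,t→31,r→52,5→52 53:b→53,w→34,t→34,r→53,5→59 54:b→54,w→34,t→56,r→59,5→54 55:b→59,w→55,t→46,r→55,5→55 56:b→56,w→44,t→56,r→60,5→56 57:b→60,w→45,t→46,r→57,5→57 58:b→55,w→58,t→46,r→58,5→58 59:b→59,w→34,t→46,r→59,5→59 60:b→60,w→44,t→46,r→60,5→60 [Hopcroft].
'w5twb': N↓-sim [90, 77, 45, 22, 6, 1] end={s24} ∉↓L; 5/5 single-dels accept.
'tbwrtt': |S_i|=[90, 84, 72, 43, 24, 5, 1] end={s24} ∉↓L; 6/6 deletions ∈↓L.
'5tbbwt': run [90, 81, 63, 41, 23, 3, 1] end={s24} ∉↓L; 6/6 deletions ∈↓L.
3 words, ⪯-incomp.

Antichain: [w5twb, tbwrtt, 5tbbwt].


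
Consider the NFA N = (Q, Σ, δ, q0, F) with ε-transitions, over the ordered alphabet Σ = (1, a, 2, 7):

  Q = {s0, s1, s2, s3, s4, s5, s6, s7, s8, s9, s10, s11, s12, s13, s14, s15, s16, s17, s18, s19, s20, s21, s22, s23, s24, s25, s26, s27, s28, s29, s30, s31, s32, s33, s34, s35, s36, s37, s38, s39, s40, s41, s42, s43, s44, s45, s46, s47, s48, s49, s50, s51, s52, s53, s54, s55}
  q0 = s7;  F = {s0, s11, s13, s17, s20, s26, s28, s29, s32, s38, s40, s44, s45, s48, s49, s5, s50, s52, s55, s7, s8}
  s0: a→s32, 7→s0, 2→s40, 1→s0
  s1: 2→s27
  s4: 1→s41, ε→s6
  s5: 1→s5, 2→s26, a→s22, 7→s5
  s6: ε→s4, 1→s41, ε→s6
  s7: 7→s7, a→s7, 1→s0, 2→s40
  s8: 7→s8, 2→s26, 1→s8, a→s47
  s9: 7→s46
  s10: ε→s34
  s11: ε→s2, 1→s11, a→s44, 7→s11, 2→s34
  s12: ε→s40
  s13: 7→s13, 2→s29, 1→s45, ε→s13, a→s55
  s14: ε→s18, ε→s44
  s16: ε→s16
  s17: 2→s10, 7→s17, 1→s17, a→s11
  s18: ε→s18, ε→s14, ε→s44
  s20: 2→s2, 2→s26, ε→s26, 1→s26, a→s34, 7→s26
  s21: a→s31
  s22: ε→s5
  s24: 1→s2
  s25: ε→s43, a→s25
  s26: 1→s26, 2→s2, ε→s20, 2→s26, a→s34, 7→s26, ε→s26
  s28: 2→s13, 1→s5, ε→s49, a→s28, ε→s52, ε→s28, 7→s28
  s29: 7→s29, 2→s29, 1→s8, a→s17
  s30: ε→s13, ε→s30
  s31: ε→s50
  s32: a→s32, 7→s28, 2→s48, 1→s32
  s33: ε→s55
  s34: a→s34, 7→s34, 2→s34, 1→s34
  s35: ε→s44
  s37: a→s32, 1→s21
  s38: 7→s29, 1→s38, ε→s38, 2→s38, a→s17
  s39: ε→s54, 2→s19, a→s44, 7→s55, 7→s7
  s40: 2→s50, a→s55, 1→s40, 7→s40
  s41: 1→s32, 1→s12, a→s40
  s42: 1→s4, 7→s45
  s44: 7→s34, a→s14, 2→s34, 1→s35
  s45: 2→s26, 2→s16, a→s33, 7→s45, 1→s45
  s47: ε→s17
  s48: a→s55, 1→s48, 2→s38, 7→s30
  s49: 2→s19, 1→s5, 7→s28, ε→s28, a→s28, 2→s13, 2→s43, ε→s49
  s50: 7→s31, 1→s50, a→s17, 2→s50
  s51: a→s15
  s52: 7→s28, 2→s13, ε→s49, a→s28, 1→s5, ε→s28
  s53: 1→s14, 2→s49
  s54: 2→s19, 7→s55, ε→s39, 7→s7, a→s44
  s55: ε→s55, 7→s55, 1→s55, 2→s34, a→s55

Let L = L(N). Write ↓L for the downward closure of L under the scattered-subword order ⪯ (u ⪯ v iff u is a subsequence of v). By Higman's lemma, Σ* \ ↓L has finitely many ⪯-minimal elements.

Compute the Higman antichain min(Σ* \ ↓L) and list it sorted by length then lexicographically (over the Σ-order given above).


A = [2a2, 1a712a, 22aaa7].

|Q|=56, |F|=21, |δ|=153 (35 ε).
min D↑ (19 st, q0=0, F={8}): 0:1→1,a→0,2→2,7→0 1:1→1,a→3,2→2,7→1 2:1→2,a→4,2→5,7→2 3:1→3,a→3,2→6,7→7 4:1→4,a→4,2→8,7→4 5:1→5,a→9,2→5,7→5 6:1→6,a→4,2→10,7→11 7:1→12,a→7,2→11,7→7 8:1→8,a→8,2→8,7→8 9:1→9,a→13,2→8,7→9 10:1→10,a→9,2→10,7→14 11:1→15,a→4,2→14,7→11 12:1→12,a→12,2→16,7→12 13:1→13,a→17,2→8,7→13 14:1→18,a→9,2→14,7→14 15:1→15,a→4,2→16,7→15 16:1→16,a→8,2→16,7→16 17:1→17,a→17,2→8,7→8 18:1→18,a→9,2→16,7→18 (ε-aug+det+¬).
'2a2': |S_i|=[35, 27, 12, 2] end={s10,s34} rej; 3/3 del acc.
'1a712a': |S_i|=[35, 34, 30, 27, 19, 6, 1] end={s34} ∉↓L; 6/6 del acc.
'22aaa7': N↓-sim [35, 27, 18, 10, 7, 5, 1] end={s34} ∉↓L; 6/6 single-dels accept.
3 minimals (antichain).


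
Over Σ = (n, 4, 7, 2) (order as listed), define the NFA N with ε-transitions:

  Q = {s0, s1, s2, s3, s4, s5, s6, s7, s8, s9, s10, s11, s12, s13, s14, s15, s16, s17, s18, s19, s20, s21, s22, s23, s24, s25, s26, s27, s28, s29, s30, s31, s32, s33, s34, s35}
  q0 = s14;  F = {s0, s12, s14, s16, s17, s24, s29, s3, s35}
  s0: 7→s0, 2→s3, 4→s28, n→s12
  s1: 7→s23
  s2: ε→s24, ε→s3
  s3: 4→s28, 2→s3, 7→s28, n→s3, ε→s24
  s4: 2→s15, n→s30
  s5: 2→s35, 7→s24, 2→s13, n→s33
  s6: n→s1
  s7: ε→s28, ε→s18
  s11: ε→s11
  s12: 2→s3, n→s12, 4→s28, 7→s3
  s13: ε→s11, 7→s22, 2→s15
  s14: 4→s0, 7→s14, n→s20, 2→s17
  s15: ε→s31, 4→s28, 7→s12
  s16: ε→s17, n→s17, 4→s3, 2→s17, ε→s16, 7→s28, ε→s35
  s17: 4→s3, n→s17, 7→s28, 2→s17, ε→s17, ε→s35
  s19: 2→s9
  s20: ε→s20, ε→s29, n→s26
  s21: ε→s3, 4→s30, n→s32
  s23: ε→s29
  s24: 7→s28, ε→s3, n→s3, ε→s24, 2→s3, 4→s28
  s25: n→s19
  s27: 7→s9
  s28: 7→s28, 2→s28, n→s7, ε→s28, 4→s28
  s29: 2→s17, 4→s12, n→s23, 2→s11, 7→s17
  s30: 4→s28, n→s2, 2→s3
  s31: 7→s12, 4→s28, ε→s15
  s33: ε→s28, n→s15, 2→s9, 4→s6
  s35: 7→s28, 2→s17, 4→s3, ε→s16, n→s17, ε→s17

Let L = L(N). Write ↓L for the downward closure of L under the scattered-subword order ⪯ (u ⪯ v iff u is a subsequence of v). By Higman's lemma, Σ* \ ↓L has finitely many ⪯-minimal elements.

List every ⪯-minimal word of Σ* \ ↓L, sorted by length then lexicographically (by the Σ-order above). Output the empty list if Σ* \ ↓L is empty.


|Q|=36, |F|=9, |δ|=91 (24 ε).
min D↑ (7 st, q0=0, F={5}): 0:n→1,4→2,7→0,2→3 1:n→1,4→4,7→3,2→3 2:n→4,4→5,7→2,2→6 3:n→3,4→6,7→5,2→3 4:n→4,4→5,7→6,2→6 5:n→5,4→5,7→5,2→5 6:n→6,4→5,7→5,2→6.
'44': run [16, 7, 3] end={s18,s28,s7} — reject; 2/2 single-dels accept.
'27': |S_i|=[16, 9, 3] end={s18,s28,s7} — reject; 2/2 deletions ∈↓L.
'n77': run [16, 14, 8, 3] end={s18,s28,s7} rej; 3/3 deletions ∈↓L.
3 words, ⪯-incomp.

min(Σ*\↓L) = [44, 27, n77].


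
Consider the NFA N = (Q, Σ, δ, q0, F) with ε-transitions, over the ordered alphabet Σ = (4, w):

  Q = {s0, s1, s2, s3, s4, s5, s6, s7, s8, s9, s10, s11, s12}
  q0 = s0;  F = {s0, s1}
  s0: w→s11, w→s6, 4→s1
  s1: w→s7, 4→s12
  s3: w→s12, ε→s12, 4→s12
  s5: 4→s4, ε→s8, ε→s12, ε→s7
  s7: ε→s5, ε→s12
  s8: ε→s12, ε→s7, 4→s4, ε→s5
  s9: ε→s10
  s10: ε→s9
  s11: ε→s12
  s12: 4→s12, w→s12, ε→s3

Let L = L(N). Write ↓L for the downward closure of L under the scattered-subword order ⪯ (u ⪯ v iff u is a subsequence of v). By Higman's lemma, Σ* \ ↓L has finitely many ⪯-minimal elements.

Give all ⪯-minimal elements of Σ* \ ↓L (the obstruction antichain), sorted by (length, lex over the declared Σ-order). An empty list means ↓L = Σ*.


A = [w, 44].

|Q|=13, |F|=2, |δ|=24 (13 ε).
min D↑ (3 st, q0=0, F={2}): 0:4→1,w→2 1:4→2,w→2 2:4→2,w→2 (ε-aug+det+¬).
'w': N↓-sim [10, 8] end={s11,s12,s3,s4,s5,s6,s7,s8} ∉↓L; 1/1 del acc.
'44': N↓-sim [10, 7, 3] end={s12,s3,s4} ∉↓L; 2/2 del acc.
2 minimals (antichain).


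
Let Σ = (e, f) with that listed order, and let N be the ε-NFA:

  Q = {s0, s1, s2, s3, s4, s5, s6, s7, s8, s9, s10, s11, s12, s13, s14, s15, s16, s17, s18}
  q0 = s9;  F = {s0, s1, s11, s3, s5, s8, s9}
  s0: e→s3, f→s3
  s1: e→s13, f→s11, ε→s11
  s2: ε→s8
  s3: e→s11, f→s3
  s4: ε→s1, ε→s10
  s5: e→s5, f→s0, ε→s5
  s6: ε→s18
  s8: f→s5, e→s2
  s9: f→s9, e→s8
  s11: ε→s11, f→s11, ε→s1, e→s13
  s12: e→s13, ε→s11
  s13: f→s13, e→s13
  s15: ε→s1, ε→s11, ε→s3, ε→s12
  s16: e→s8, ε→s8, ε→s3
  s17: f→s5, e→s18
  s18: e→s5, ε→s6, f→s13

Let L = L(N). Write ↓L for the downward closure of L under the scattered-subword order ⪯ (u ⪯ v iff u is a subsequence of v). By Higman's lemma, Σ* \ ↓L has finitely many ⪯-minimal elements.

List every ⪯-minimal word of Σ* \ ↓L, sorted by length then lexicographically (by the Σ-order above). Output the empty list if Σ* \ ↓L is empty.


|Q|=19, |F|=7, |δ|=38 (16 ε).
min D↑ (7 st, q0=0, F={6}): 0:e→1,f→0 1:e→1,f→2 2:e→2,f→3 3:e→4,f→4 4:e→5,f→4 5:e→6,f→5 6:e→6,f→6 [Hopcroft].
'effeee': |S_i|=[9, 8, 6, 5, 4, 3, 1] end={s13} rej; 6/6 deletions ∈↓L.
'efffee': run [9, 8, 6, 5, 4, 3, 1] end={s13} ∉↓L; 6/6 del acc.
2 words, ⪯-incomp.

min(Σ*\↓L) = [effeee, efffee].


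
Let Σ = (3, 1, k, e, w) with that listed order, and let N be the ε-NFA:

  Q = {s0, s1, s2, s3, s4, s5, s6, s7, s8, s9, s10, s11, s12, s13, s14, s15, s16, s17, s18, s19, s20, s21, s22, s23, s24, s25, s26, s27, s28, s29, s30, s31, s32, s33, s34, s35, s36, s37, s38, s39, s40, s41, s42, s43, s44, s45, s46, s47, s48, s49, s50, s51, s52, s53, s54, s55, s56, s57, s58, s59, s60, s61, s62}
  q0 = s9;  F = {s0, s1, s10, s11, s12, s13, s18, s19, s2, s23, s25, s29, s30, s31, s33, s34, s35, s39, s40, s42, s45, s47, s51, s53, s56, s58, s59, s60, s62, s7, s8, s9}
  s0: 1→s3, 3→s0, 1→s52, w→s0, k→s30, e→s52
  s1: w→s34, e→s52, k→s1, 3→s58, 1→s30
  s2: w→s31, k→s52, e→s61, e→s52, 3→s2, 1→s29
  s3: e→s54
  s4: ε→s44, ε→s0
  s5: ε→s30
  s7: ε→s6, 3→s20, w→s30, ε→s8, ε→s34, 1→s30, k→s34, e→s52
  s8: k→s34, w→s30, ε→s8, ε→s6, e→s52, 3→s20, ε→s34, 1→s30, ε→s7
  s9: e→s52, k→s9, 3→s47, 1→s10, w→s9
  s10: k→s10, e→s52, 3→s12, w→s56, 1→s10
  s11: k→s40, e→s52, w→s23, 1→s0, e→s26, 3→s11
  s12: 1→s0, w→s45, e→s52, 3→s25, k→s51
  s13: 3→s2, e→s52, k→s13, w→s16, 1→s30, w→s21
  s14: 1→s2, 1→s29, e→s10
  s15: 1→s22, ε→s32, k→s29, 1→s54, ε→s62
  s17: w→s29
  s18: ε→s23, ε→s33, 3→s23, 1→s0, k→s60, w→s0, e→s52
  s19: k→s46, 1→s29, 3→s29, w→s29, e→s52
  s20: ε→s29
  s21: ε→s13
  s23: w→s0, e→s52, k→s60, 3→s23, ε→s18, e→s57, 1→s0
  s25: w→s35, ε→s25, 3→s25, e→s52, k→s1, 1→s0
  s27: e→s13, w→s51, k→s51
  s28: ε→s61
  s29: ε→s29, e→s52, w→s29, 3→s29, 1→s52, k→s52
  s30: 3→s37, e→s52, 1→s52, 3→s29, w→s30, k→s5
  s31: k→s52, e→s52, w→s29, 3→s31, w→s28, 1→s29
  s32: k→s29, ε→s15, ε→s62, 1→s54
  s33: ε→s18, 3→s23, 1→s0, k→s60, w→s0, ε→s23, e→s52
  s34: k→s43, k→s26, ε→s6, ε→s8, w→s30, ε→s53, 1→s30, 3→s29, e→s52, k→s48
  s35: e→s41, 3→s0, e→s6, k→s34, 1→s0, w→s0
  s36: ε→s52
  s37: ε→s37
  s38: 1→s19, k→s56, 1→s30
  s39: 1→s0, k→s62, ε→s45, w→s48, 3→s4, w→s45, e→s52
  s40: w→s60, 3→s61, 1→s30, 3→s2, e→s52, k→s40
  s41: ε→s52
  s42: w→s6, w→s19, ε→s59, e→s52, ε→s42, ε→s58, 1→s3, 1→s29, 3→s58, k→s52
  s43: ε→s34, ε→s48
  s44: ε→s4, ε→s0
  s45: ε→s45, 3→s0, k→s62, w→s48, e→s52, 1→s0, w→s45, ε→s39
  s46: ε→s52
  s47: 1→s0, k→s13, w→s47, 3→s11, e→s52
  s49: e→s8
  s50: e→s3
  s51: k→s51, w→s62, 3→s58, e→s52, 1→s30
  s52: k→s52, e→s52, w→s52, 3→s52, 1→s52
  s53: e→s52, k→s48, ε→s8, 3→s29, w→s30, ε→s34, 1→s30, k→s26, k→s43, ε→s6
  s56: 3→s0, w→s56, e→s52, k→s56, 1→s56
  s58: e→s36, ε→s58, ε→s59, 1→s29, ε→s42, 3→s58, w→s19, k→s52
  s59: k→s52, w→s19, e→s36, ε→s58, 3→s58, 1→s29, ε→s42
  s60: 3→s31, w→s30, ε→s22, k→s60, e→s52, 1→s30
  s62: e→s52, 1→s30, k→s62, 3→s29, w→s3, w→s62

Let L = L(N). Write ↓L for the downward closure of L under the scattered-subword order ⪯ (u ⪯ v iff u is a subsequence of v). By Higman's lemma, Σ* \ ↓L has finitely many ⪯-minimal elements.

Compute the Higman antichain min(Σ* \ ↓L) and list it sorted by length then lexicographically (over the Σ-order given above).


|Q|=63, |F|=32, |δ|=251 (50 ε).
min D↑ (25 st, q0=0, F={3}): 0:3→1,1→2,k→0,e→3,w→0 1:3→4,1→5,k→6,e→3,w→1 2:3→7,1→2,k→2,e→3,w→8 3:3→3,1→3,k→3,e→3,w→3 4:3→4,1→5,k→9,e→3,w→10 5:3→5,1→3,k→11,e→3,w→5 6:3→12,1→11,k→6,e→3,w→6 7:3→13,1→5,k→14,e→3,w→15 8:3→5,1→8,k→8,e→3,w→8 9:3→12,1→11,k→9,e→3,w→16 10:3→10,1→5,k→16,e→3,w→5 11:3→17,1→3,k→11,e→3,w→11 12:3→12,1→17,k→3,e→3,w→18 13:3→13,1→5,k→19,e→3,w→20 14:3→21,1→11,k→14,e→3,w→22 15:3→5,1→5,k→22,e→3,w→15 16:3→18,1→11,k→16,e→3,w→11 17:3→17,1→3,k→3,e→3,w→17 18:3→18,1→17,k→3,e→3,w→17 19:3→21,1→11,k→19,e→3,w→23 20:3→5,1→5,k→23,e→3,w→5 21:3→21,1→17,k→3,e→3,w→24 22:3→17,1→11,k→22,e→3,w→22 23:3→17,1→11,k→23,e→3,w→11 24:3→17,1→17,k→3,e→3,w→17 (ε-aug+det+¬).
'e': run [53, 8] end={s26,s36,s41,s52,s54,s57,s6,s61} ∉↓L; 1/1 del acc.
'311': |S_i|=[53, 50, 8, 3] end={s3,s52,s54} — reject; 3/3 single-dels accept.
'3k3k': N↓-sim [53, 50, 35, 17, 2] end={s46,s52} rej; 4/4 deletions ∈↓L.
'1w31': |S_i|=[53, 36, 27, 11, 3] end={s3,s52,s54} ∉↓L; 4/4 del acc.
'33ww1': N↓-sim [53, 50, 41, 30, 10, 3] end={s3,s52,s54} ∉↓L; 5/5 del acc.
5 obstructions.

A = [e, 311, 3k3k, 1w31, 33ww1].


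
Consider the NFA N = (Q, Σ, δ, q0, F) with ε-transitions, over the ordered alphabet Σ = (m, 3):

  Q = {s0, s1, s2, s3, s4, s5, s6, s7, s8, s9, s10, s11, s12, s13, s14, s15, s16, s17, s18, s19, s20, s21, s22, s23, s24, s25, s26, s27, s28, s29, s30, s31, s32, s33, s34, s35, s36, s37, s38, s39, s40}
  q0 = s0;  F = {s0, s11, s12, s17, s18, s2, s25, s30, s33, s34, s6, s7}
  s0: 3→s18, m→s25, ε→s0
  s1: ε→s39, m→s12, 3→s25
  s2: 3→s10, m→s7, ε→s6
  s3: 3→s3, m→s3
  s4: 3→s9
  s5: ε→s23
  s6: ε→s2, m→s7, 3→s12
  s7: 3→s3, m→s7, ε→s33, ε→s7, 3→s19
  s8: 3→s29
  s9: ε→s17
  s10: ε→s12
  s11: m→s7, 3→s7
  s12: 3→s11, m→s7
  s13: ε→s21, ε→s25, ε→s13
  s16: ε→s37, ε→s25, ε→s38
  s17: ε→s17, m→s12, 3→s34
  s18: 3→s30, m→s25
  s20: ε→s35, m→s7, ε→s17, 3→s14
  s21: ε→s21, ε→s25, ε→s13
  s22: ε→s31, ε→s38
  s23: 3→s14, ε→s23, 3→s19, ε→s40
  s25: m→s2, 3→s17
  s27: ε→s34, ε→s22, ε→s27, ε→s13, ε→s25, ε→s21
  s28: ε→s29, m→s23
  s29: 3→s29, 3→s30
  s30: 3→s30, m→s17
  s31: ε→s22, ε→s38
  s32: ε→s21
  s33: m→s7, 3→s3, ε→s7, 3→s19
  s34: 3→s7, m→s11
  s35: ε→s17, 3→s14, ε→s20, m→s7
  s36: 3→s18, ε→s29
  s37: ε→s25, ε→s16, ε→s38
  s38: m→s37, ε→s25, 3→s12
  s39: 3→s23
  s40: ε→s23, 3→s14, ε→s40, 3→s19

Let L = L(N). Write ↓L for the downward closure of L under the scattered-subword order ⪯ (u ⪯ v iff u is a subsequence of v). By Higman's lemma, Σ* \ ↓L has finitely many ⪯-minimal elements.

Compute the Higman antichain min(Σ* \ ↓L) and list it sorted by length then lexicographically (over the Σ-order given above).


|Q|=41, |F|=12, |δ|=92 (45 ε).
min D↑ (11 st, q0=0, F={9}): 0:m→1,3→2 1:m→3,3→4 2:m→1,3→5 3:m→6,3→7 4:m→7,3→8 5:m→4,3→5 6:m→6,3→9 7:m→6,3→10 8:m→10,3→6 9:m→9,3→9 10:m→6,3→6.
'mmm3': N↓-sim [15, 12, 9, 4, 2] end={s19,s3} ∉↓L; 4/4 deletions ∈↓L.
'm3333': run [15, 12, 9, 6, 4, 2] end={s19,s3} rej; 5/5 del acc.
'33m333': run [15, 14, 10, 8, 6, 4, 2] end={s19,s3} ∉↓L; 6/6 single-dels accept.
3 minimals (antichain).

min(Σ*\↓L) = [mmm3, m3333, 33m333].


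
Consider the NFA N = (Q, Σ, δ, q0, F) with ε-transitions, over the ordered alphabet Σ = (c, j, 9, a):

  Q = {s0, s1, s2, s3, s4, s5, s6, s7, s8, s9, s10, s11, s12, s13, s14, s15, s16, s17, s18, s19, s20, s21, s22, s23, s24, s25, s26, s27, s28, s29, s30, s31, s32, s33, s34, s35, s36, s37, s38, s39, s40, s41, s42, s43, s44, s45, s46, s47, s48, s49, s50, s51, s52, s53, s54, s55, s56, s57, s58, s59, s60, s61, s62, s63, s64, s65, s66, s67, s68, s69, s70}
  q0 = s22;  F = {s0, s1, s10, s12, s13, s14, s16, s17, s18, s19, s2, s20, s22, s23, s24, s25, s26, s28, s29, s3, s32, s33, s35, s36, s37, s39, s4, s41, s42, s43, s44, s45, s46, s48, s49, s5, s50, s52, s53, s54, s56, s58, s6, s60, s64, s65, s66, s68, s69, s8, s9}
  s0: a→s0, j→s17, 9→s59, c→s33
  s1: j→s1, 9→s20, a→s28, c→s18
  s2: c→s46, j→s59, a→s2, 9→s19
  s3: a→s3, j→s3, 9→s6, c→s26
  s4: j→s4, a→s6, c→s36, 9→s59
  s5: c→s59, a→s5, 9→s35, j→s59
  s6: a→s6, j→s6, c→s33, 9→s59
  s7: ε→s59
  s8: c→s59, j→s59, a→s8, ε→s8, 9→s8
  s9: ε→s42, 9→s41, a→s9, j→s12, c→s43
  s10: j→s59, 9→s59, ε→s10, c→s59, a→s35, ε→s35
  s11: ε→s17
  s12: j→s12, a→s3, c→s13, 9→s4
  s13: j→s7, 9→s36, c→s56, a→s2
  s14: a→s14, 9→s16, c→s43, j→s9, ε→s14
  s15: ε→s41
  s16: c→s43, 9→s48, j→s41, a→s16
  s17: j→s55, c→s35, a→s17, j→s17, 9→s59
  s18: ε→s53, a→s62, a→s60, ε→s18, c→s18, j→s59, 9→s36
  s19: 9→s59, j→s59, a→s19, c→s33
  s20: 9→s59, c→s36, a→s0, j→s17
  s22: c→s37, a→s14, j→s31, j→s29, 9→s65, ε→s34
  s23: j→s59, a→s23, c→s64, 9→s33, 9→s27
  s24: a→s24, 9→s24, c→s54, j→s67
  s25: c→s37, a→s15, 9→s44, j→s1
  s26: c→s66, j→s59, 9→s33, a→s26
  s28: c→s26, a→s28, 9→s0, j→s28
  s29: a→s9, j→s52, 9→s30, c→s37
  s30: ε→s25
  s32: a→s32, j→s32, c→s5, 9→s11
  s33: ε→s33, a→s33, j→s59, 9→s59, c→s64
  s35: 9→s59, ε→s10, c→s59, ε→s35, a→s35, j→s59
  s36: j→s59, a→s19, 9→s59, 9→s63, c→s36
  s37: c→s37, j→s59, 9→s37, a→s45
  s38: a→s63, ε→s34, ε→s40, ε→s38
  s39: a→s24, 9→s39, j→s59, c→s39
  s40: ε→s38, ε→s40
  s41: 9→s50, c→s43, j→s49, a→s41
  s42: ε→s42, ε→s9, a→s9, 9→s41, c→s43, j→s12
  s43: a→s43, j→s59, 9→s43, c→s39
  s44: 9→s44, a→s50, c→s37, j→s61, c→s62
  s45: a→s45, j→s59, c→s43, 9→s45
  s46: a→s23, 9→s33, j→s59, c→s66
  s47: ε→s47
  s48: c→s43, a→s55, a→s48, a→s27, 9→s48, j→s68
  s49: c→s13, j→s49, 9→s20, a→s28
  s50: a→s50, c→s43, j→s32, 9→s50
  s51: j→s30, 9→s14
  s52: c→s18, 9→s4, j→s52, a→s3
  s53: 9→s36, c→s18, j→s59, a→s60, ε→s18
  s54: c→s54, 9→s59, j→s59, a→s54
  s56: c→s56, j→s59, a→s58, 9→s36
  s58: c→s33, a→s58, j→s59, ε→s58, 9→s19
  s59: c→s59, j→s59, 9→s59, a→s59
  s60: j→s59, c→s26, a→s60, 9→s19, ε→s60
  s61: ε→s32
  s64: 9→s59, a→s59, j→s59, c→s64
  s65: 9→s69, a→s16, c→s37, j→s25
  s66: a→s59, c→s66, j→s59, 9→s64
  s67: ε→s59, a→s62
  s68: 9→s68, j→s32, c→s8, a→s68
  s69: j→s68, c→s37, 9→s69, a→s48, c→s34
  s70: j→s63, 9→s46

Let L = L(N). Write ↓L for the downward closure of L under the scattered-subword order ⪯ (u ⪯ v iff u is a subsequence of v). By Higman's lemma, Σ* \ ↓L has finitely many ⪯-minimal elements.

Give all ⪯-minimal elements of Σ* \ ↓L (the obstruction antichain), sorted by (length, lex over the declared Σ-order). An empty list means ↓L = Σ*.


A = [cj, jj99, 99jcc, jjacca, accac9].

|Q|=71, |F|=51, |δ|=251 (28 ε).
min D↑ (49 st, q0=0, F={5}): 0:c→1,j→2,9→3,a→4 1:c→1,j→5,9→1,a→6 2:c→1,j→7,9→8,a→9 3:c→1,j→8,9→10,a→11 4:c→12,j→9,9→11,a→4 5:c→5,j→5,9→5,a→5 6:c→12,j→5,9→6,a→6 7:c→13,j→7,9→14,a→15 8:c→1,j→16,9→17,a→18 9:c→12,j→19,9→18,a→9 10:c→1,j→20,9→10,a→21 11:c→12,j→18,9→21,a→11 12:c→22,j→5,9→12,a→12 13:c→13,j→5,9→23,a→24 14:c→23,j→14,9→5,a→25 15:c→26,j→15,9→25,a→15 16:c→13,j→16,9→27,a→28 17:c→1,j→29,9→17,a→30 18:c→12,j→31,9→30,a→18 19:c→32,j→19,9→14,a→15 20:c→33,j→29,9→20,a→20 21:c→12,j→20,9→21,a→21 22:c→22,j→5,9→22,a→34 23:c→23,j→5,9→5,a→35 24:c→26,j→5,9→35,a→24 25:c→36,j→25,9→5,a→25 26:c→37,j→5,9→36,a→26 27:c→23,j→38,9→5,a→39 28:c→26,j→28,9→39,a→28 29:c→40,j→29,9→38,a→29 30:c→12,j→29,9→30,a→30 31:c→32,j→31,9→27,a→28 32:c→41,j→5,9→23,a→42 33:c→5,j→5,9→33,a→33 34:c→43,j→5,9→34,a→34 35:c→36,j→5,9→5,a→35 36:c→44,j→5,9→5,a→36 37:c→37,j→5,9→44,a→5 38:c→45,j→38,9→5,a→38 39:c→36,j→38,9→5,a→39 40:c→5,j→5,9→45,a→40 41:c→41,j→5,9→23,a→46 42:c→47,j→5,9→35,a→42 43:c→43,j→5,9→5,a→43 44:c→44,j→5,9→5,a→5 45:c→5,j→5,9→5,a→45 46:c→36,j→5,9→35,a→46 47:c→37,j→5,9→36,a→48 48:c→44,j→5,9→36,a→48.
'cj': N↓-sim [64, 32, 4] end={s59,s62,s67,s7} rej; 2/2 del acc.
'jj99': N↓-sim [64, 57, 39, 16, 2] end={s59,s63} — reject; 4/4 del acc.
'99jcc': run [64, 55, 32, 13, 5, 1] end={s59} — reject; 5/5 single-dels accept.
'jjacca': N↓-sim [64, 57, 39, 24, 11, 3, 1] end={s59} — reject; 6/6 single-dels accept.
'accac9': N↓-sim [64, 49, 26, 17, 11, 4, 1] end={s59} — reject; 6/6 deletions ∈↓L.
5 words, ⪯-incomp.
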